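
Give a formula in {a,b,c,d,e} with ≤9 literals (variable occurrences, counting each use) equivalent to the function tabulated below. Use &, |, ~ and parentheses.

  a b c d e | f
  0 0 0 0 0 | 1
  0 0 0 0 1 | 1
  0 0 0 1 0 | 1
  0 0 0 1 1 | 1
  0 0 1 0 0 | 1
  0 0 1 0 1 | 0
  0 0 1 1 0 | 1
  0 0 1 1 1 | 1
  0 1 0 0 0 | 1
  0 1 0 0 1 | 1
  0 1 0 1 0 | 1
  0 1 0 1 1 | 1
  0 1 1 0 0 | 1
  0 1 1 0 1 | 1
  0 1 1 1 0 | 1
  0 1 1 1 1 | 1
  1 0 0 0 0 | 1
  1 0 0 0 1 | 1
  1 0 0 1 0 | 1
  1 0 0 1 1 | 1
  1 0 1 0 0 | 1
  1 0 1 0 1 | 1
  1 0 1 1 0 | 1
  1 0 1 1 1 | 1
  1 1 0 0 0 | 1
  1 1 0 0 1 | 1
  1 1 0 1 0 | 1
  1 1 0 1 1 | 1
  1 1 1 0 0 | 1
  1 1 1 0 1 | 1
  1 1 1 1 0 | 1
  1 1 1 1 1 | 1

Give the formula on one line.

(((~c | (c & a)) | d) | (b | ~e))

  ~c = 11110000111100001111000011110000
  (c & a) = 00000000000000000000111100001111
  (~c | (c & a)) = 11110000111100001111111111111111
  ((~c | (c & a)) | d) = 11110011111100111111111111111111
  ~e = 10101010101010101010101010101010
  (b | ~e) = 10101010111111111010101011111111
  (((~c | (c & a)) | d) | (b | ~e)) = 11111011111111111111111111111111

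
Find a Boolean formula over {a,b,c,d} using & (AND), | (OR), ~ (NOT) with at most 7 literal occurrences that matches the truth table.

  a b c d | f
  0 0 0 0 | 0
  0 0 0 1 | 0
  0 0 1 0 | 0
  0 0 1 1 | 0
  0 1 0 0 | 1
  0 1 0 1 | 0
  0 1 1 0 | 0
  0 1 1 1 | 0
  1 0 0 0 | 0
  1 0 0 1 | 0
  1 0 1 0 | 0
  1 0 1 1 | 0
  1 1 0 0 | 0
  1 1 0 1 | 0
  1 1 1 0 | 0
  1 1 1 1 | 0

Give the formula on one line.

(~d & ((b & ~a) & (a | ~c)))

  ~d = 1010101010101010
  ~a = 1111111100000000
  (b & ~a) = 0000111100000000
  ~c = 1100110011001100
  (a | ~c) = 1100110011111111
  ((b & ~a) & (a | ~c)) = 0000110000000000
  (~d & ((b & ~a) & (a | ~c))) = 0000100000000000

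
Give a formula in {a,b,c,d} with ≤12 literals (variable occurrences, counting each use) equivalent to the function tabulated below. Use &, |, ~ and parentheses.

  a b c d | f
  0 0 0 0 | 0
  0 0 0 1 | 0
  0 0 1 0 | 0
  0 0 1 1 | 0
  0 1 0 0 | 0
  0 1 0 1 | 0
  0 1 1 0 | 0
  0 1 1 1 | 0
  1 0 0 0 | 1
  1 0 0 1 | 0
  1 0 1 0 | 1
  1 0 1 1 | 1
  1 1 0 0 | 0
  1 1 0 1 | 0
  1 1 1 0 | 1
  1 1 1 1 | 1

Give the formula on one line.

((a & (~d | (d & c))) & (((~b & ~c) | (~a & b)) | c))

  ~d = 1010101010101010
  (d & c) = 0001000100010001
  (~d | (d & c)) = 1011101110111011
  (a & (~d | (d & c))) = 0000000010111011
  ~b = 1111000011110000
  ~c = 1100110011001100
  (~b & ~c) = 1100000011000000
  ~a = 1111111100000000
  (~a & b) = 0000111100000000
  ((~b & ~c) | (~a & b)) = 1100111111000000
  (((~b & ~c) | (~a & b)) | c) = 1111111111110011
  ((a & (~d | (d & c))) & (((~b & ~c) | (~a & b)) | c)) = 0000000010110011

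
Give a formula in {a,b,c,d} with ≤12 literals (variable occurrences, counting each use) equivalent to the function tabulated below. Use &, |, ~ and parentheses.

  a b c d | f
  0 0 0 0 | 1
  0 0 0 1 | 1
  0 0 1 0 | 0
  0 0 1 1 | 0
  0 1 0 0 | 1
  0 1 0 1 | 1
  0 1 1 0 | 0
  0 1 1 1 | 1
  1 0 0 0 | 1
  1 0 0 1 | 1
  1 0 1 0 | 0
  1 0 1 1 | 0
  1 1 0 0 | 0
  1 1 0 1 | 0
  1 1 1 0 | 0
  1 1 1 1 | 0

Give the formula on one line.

((((a | (c | b)) & ~b) | ~a) & (~c | (d & (~c | b))))

  (c | b) = 0011111100111111
  (a | (c | b)) = 0011111111111111
  ~b = 1111000011110000
  ((a | (c | b)) & ~b) = 0011000011110000
  ~a = 1111111100000000
  (((a | (c | b)) & ~b) | ~a) = 1111111111110000
  ~c = 1100110011001100
  (~c | b) = 1100111111001111
  (d & (~c | b)) = 0100010101000101
  (~c | (d & (~c | b))) = 1100110111001101
  ((((a | (c | b)) & ~b) | ~a) & (~c | (d & (~c | b)))) = 1100110111000000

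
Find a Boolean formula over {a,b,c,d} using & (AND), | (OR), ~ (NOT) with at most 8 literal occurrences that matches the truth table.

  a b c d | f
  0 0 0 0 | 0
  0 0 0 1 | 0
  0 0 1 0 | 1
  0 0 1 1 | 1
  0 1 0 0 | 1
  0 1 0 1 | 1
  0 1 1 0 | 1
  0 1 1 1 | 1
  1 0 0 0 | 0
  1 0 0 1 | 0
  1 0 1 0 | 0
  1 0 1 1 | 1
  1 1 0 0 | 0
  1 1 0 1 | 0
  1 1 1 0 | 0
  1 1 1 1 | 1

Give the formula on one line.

  ~a = 1111111100000000
  (c & d) = 0001000100010001
  ~d = 1010101010101010
  ((c & d) | ~d) = 1011101110111011
  (~a | ((c & d) | ~d)) = 1111111110111011
  (c | b) = 0011111100111111
  ((~a | ((c & d) | ~d)) & (c | b)) = 0011111100111011
  (~a | d) = 1111111101010101
  (((~a | ((c & d) | ~d)) & (c | b)) & (~a | d)) = 0011111100010001

(((~a | ((c & d) | ~d)) & (c | b)) & (~a | d))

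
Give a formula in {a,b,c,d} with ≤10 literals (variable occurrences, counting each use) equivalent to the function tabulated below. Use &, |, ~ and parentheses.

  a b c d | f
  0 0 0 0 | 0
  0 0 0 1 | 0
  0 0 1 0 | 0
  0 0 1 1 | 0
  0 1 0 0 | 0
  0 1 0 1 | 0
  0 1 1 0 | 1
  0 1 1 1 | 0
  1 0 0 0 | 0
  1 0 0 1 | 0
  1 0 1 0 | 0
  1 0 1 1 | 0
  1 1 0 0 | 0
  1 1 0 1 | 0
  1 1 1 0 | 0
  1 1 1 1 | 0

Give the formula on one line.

(~d & ((c & (b & (~b | ~a))) | (d & b)))

  ~d = 1010101010101010
  ~b = 1111000011110000
  ~a = 1111111100000000
  (~b | ~a) = 1111111111110000
  (b & (~b | ~a)) = 0000111100000000
  (c & (b & (~b | ~a))) = 0000001100000000
  (d & b) = 0000010100000101
  ((c & (b & (~b | ~a))) | (d & b)) = 0000011100000101
  (~d & ((c & (b & (~b | ~a))) | (d & b))) = 0000001000000000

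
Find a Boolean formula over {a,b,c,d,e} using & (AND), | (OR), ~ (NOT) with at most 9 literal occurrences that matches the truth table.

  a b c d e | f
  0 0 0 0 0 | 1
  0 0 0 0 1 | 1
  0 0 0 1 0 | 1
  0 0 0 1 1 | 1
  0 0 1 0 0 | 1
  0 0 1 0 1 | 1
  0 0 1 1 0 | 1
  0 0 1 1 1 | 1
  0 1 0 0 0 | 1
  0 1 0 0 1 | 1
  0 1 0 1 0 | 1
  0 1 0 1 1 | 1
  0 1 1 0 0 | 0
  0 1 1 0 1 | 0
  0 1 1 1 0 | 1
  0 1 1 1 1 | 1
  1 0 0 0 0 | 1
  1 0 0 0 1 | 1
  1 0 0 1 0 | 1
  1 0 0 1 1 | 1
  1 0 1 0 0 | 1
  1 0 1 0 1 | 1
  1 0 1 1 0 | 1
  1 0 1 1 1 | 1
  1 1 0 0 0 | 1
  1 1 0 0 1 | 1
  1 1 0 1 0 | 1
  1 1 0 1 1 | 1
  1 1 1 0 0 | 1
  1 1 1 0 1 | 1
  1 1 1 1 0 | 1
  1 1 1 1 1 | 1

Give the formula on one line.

  ~b = 11111111000000001111111100000000
  ~d = 11001100110011001100110011001100
  (~b | ~d) = 11111111110011001111111111001100
  ((~b | ~d) & a) = 00000000000000001111111111001100
  (d | ((~b | ~d) & a)) = 00110011001100111111111111111111
  ~c = 11110000111100001111000011110000
  (~b | ~c) = 11111111111100001111111111110000
  ((d | ((~b | ~d) & a)) | (~b | ~c)) = 11111111111100111111111111111111

((d | ((~b | ~d) & a)) | (~b | ~c))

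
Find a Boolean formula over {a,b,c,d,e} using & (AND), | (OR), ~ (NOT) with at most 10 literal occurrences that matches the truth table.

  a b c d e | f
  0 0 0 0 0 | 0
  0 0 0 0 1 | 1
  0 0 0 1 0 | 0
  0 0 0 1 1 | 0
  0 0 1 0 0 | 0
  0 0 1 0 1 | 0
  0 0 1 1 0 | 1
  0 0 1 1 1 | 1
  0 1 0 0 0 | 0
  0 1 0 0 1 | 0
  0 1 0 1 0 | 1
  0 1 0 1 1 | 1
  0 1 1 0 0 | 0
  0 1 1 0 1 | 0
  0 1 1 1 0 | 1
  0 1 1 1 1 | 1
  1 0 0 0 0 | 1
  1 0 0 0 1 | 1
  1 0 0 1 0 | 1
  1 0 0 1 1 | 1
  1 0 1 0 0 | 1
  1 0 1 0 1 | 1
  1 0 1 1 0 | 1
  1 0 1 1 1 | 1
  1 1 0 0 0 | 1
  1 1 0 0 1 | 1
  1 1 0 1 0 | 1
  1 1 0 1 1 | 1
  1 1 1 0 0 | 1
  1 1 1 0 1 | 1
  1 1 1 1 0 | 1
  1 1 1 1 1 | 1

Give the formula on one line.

  ~c = 11110000111100001111000011110000
  ~d = 11001100110011001100110011001100
  (~c & ~d) = 11000000110000001100000011000000
  ~b = 11111111000000001111111100000000
  ((~c & ~d) & ~b) = 11000000000000001100000000000000
  (e & ((~c & ~d) & ~b)) = 01000000000000000100000000000000
  ((e & ((~c & ~d) & ~b)) | a) = 01000000000000001111111111111111
  (b | c) = 00001111111111110000111111111111
  (d & (b | c)) = 00000011001100110000001100110011
  (((e & ((~c & ~d) & ~b)) | a) | (d & (b | c))) = 01000011001100111111111111111111

(((e & ((~c & ~d) & ~b)) | a) | (d & (b | c)))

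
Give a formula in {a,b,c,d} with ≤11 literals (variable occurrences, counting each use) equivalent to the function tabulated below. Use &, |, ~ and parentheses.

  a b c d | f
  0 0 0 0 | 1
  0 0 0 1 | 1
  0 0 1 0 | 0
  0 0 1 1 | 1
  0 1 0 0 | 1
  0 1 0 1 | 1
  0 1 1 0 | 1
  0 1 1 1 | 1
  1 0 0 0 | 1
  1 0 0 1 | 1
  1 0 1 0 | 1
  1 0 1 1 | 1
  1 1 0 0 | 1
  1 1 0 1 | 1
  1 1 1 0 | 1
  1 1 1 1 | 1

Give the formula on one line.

  ~c = 1100110011001100
  ~d = 1010101010101010
  (~d | c) = 1011101110111011
  (b & (~d | c)) = 0000101100001011
  (~c | (b & (~d | c))) = 1100111111001111
  ~b = 1111000011110000
  (d | ~b) = 1111010111110101
  (a & (d | ~b)) = 0000000011110101
  ((~c | (b & (~d | c))) | (a & (d | ~b))) = 1100111111111111
  (c & d) = 0001000100010001
  (((~c | (b & (~d | c))) | (a & (d | ~b))) | (c & d)) = 1101111111111111

(((~c | (b & (~d | c))) | (a & (d | ~b))) | (c & d))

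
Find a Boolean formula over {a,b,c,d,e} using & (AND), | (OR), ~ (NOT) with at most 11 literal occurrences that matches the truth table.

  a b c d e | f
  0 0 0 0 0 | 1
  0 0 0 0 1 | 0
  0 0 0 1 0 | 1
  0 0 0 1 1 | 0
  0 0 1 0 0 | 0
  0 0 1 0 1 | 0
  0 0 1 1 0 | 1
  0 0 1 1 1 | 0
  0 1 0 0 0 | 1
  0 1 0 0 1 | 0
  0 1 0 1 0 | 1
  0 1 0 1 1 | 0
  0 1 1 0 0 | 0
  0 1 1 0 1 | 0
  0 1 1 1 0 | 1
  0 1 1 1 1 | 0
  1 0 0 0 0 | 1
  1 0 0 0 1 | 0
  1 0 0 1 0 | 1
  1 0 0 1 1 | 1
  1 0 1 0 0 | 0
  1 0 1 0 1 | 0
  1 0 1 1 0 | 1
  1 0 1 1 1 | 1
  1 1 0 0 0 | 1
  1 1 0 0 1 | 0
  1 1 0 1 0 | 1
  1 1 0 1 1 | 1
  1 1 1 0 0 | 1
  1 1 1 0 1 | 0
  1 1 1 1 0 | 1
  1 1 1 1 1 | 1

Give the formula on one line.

((d & a) | (((d & (c | ~b)) | ((a & b) | ~c)) & ~e))

  (d & a) = 00000000000000000011001100110011
  ~b = 11111111000000001111111100000000
  (c | ~b) = 11111111000011111111111100001111
  (d & (c | ~b)) = 00110011000000110011001100000011
  (a & b) = 00000000000000000000000011111111
  ~c = 11110000111100001111000011110000
  ((a & b) | ~c) = 11110000111100001111000011111111
  ((d & (c | ~b)) | ((a & b) | ~c)) = 11110011111100111111001111111111
  ~e = 10101010101010101010101010101010
  (((d & (c | ~b)) | ((a & b) | ~c)) & ~e) = 10100010101000101010001010101010
  ((d & a) | (((d & (c | ~b)) | ((a & b) | ~c)) & ~e)) = 10100010101000101011001110111011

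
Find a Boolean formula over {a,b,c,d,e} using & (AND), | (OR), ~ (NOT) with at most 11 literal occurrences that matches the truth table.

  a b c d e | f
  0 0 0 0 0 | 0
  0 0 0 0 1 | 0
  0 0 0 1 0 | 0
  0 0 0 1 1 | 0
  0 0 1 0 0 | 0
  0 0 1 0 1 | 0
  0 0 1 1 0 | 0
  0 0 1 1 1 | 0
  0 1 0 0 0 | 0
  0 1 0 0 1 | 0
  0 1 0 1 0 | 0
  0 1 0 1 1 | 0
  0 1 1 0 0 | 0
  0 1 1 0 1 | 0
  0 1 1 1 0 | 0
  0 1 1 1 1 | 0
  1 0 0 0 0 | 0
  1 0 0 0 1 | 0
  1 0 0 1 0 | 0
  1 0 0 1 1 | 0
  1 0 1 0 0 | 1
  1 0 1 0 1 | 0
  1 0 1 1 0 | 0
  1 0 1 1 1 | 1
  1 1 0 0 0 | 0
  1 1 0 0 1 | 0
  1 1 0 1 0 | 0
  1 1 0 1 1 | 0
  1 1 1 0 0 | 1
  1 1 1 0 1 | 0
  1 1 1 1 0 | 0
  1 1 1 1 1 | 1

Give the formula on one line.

  (a & c) = 00000000000000000000111100001111
  ~e = 10101010101010101010101010101010
  (~e | d) = 10111011101110111011101110111011
  ~d = 11001100110011001100110011001100
  (~d | e) = 11011101110111011101110111011101
  ((~e | d) & (~d | e)) = 10011001100110011001100110011001
  ~b = 11111111000000001111111100000000
  (~b | a) = 11111111000000001111111111111111
  (((~e | d) & (~d | e)) & (~b | a)) = 10011001000000001001100110011001
  ((a & c) & (((~e | d) & (~d | e)) & (~b | a))) = 00000000000000000000100100001001

((a & c) & (((~e | d) & (~d | e)) & (~b | a)))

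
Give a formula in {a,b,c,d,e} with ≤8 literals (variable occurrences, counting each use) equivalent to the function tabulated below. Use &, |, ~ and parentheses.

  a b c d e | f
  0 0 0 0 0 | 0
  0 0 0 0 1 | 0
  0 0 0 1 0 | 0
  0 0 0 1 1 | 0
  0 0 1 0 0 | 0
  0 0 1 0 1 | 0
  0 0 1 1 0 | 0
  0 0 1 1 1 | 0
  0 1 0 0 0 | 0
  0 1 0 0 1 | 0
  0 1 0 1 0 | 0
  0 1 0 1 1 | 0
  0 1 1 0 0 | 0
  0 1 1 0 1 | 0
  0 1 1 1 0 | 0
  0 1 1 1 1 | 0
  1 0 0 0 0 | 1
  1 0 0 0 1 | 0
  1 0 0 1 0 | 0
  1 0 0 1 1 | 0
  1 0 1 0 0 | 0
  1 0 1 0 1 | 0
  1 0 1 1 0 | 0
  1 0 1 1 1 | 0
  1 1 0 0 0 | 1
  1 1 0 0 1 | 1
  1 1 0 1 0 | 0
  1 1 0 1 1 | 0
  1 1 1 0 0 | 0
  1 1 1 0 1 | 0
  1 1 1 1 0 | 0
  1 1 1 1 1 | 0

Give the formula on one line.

((a & ~c) & ((c | ~d) & ((d | (~e | b)) | ~a)))

  ~c = 11110000111100001111000011110000
  (a & ~c) = 00000000000000001111000011110000
  ~d = 11001100110011001100110011001100
  (c | ~d) = 11001111110011111100111111001111
  ~e = 10101010101010101010101010101010
  (~e | b) = 10101010111111111010101011111111
  (d | (~e | b)) = 10111011111111111011101111111111
  ~a = 11111111111111110000000000000000
  ((d | (~e | b)) | ~a) = 11111111111111111011101111111111
  ((c | ~d) & ((d | (~e | b)) | ~a)) = 11001111110011111000101111001111
  ((a & ~c) & ((c | ~d) & ((d | (~e | b)) | ~a))) = 00000000000000001000000011000000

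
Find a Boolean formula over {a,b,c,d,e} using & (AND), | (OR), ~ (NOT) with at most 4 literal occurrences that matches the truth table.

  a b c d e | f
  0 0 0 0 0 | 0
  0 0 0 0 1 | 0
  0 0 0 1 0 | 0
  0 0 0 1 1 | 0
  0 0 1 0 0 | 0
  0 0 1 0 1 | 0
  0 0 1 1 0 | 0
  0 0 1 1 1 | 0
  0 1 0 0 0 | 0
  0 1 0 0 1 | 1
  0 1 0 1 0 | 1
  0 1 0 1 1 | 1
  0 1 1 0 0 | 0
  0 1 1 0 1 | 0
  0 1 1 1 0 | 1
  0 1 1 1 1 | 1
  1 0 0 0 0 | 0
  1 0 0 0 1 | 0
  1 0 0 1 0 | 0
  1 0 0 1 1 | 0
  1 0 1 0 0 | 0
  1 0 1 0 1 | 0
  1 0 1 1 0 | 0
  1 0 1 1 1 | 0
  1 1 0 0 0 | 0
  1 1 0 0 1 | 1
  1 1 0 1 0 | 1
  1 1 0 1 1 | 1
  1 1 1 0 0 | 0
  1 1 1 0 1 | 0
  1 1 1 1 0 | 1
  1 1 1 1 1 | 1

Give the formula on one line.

(((~c & e) | d) & b)

  ~c = 11110000111100001111000011110000
  (~c & e) = 01010000010100000101000001010000
  ((~c & e) | d) = 01110011011100110111001101110011
  (((~c & e) | d) & b) = 00000000011100110000000001110011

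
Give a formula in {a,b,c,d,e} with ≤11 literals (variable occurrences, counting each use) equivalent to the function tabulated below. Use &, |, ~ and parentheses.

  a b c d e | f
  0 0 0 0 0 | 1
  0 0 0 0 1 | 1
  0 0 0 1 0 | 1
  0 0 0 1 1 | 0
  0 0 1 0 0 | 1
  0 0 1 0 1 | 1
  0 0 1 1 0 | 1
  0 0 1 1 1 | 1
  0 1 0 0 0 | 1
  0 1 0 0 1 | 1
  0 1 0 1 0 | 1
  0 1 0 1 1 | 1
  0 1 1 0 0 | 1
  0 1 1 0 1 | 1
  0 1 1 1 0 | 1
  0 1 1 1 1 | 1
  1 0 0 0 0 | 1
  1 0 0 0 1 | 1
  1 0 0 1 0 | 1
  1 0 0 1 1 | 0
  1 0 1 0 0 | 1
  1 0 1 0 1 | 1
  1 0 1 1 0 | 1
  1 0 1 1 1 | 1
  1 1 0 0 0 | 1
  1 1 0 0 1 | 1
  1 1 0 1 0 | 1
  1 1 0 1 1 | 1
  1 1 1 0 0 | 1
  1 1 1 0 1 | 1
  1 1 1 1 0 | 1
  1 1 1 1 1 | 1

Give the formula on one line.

  ~d = 11001100110011001100110011001100
  (b | c) = 00001111111111110000111111111111
  (~d | (b | c)) = 11001111111111111100111111111111
  ~e = 10101010101010101010101010101010
  ~c = 11110000111100001111000011110000
  (~c | b) = 11110000111111111111000011111111
  (~e & (~c | b)) = 10100000101010101010000010101010
  ((~e & (~c | b)) & d) = 00100000001000100010000000100010
  ~b = 11111111000000001111111100000000
  (((~e & (~c | b)) & d) & ~b) = 00100000000000000010000000000000
  ((~d | (b | c)) | (((~e & (~c | b)) & d) & ~b)) = 11101111111111111110111111111111

((~d | (b | c)) | (((~e & (~c | b)) & d) & ~b))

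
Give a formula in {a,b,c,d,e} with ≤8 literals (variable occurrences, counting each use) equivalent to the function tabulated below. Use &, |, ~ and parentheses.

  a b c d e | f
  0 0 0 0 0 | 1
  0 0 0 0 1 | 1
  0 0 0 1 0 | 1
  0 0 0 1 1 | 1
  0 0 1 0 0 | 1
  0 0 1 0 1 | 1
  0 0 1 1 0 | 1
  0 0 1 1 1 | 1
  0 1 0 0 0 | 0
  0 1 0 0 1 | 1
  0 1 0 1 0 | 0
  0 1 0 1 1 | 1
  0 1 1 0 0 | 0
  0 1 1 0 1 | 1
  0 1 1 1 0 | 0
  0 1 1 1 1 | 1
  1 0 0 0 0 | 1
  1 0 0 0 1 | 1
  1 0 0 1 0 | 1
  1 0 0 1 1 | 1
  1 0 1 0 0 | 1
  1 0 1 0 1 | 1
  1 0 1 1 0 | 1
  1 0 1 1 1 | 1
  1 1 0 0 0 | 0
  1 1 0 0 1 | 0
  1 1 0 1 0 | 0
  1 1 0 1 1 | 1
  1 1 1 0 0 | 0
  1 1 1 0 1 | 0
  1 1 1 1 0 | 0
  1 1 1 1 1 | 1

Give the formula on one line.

((~a | (d | ~b)) & (~b | e))

  ~a = 11111111111111110000000000000000
  ~b = 11111111000000001111111100000000
  (d | ~b) = 11111111001100111111111100110011
  (~a | (d | ~b)) = 11111111111111111111111100110011
  (~b | e) = 11111111010101011111111101010101
  ((~a | (d | ~b)) & (~b | e)) = 11111111010101011111111100010001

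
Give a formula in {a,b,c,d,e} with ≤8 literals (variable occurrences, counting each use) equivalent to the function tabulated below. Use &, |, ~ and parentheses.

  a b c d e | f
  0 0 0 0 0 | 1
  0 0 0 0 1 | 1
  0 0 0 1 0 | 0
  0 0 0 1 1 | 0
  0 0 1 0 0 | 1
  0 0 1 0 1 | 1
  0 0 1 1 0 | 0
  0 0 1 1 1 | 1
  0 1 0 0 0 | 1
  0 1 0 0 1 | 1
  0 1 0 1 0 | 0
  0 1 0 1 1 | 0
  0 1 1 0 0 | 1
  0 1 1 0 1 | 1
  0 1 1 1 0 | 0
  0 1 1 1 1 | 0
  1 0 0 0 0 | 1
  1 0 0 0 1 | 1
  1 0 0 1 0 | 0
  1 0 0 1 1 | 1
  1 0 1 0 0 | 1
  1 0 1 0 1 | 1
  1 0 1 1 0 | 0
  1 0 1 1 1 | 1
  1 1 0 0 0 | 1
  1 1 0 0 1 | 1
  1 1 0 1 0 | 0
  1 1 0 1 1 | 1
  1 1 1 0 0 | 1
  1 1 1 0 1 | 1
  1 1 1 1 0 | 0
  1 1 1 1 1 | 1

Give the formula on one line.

  ~b = 11111111000000001111111100000000
  (a | ~b) = 11111111000000001111111111111111
  (a | c) = 00001111000011111111111111111111
  ((a | ~b) & (a | c)) = 00001111000000001111111111111111
  (((a | ~b) & (a | c)) & e) = 00000101000000000101010101010101
  ~d = 11001100110011001100110011001100
  ((((a | ~b) & (a | c)) & e) | ~d) = 11001101110011001101110111011101

((((a | ~b) & (a | c)) & e) | ~d)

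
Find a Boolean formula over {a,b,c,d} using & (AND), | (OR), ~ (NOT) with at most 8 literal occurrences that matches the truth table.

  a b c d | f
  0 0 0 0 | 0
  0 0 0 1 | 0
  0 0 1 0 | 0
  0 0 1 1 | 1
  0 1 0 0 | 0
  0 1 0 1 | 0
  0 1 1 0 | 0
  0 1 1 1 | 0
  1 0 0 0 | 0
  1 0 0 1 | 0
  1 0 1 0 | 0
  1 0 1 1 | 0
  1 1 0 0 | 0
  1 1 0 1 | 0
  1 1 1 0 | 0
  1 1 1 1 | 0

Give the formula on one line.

  (c | a) = 0011001111111111
  ~a = 1111111100000000
  ((c | a) & ~a) = 0011001100000000
  (b | ((c | a) & ~a)) = 0011111100001111
  ~b = 1111000011110000
  (~a & ~b) = 1111000000000000
  (d | b) = 0101111101011111
  ((~a & ~b) & (d | b)) = 0101000000000000
  ((b | ((c | a) & ~a)) & ((~a & ~b) & (d | b))) = 0001000000000000

((b | ((c | a) & ~a)) & ((~a & ~b) & (d | b)))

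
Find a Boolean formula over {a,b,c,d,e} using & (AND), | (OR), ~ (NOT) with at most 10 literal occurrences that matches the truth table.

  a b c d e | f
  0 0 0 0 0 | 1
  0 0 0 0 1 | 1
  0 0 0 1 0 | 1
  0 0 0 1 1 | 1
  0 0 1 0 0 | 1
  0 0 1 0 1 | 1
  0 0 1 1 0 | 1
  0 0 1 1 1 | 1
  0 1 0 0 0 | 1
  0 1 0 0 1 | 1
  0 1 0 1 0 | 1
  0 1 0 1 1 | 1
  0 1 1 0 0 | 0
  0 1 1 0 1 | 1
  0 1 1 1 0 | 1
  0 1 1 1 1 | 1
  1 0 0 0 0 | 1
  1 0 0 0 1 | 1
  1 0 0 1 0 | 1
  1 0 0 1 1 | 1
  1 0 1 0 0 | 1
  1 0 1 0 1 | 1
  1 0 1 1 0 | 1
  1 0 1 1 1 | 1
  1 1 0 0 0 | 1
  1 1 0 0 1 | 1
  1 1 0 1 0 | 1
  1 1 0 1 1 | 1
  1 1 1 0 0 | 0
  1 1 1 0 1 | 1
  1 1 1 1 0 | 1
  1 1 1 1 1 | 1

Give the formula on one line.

  ~d = 11001100110011001100110011001100
  ~e = 10101010101010101010101010101010
  (~d | ~e) = 11101110111011101110111011101110
  ((~d | ~e) & b) = 00000000111011100000000011101110
  (d & ~e) = 00100010001000100010001000100010
  ((d & ~e) & c) = 00000010000000100000001000000010
  (((~d | ~e) & b) & ((d & ~e) & c)) = 00000000000000100000000000000010
  ~b = 11111111000000001111111100000000
  (e | ~b) = 11111111010101011111111101010101
  ~c = 11110000111100001111000011110000
  ((e | ~b) | ~c) = 11111111111101011111111111110101
  ((((~d | ~e) & b) & ((d & ~e) & c)) | ((e | ~b) | ~c)) = 11111111111101111111111111110111

((((~d | ~e) & b) & ((d & ~e) & c)) | ((e | ~b) | ~c))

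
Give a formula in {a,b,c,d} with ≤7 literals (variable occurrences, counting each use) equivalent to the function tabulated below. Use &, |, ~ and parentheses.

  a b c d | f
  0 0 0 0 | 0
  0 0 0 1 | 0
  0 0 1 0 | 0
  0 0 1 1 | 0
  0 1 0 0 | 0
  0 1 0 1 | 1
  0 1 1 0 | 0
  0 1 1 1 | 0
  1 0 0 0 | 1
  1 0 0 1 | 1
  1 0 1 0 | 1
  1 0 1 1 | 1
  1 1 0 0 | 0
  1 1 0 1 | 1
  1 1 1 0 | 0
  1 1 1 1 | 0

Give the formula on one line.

(((d & ~c) & b) | (a & ~b))

  ~c = 1100110011001100
  (d & ~c) = 0100010001000100
  ((d & ~c) & b) = 0000010000000100
  ~b = 1111000011110000
  (a & ~b) = 0000000011110000
  (((d & ~c) & b) | (a & ~b)) = 0000010011110100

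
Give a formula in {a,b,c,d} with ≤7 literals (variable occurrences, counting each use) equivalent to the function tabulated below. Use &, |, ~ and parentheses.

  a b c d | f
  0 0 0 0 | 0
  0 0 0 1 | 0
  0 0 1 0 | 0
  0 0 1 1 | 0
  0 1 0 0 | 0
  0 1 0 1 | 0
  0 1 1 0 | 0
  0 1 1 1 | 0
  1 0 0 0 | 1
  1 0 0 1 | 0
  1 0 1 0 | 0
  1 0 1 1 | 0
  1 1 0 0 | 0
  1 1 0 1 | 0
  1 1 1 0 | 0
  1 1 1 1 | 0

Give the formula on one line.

  ~b = 1111000011110000
  ~c = 1100110011001100
  (~b & ~c) = 1100000011000000
  ~a = 1111111100000000
  ~d = 1010101010101010
  (b | ~d) = 1010111110101111
  (~a | (b | ~d)) = 1111111110101111
  (a & (~a | (b | ~d))) = 0000000010101111
  ((~b & ~c) & (a & (~a | (b | ~d)))) = 0000000010000000

((~b & ~c) & (a & (~a | (b | ~d))))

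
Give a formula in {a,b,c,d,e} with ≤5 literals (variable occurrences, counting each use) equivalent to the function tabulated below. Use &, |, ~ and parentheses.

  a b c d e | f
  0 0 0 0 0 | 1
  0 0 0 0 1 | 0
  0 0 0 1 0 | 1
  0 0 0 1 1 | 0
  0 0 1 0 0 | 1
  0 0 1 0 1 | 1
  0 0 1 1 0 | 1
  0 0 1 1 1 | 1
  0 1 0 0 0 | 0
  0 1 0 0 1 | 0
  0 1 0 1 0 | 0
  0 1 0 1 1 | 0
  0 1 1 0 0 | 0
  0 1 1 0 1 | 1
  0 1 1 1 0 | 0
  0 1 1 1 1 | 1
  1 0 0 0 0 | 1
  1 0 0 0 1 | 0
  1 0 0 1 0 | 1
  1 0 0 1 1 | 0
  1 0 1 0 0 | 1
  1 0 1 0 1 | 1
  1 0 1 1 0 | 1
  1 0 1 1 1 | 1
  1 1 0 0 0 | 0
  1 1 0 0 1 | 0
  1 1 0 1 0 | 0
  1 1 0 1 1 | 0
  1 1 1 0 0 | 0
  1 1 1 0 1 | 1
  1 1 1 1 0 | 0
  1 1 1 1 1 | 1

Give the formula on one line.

((e & c) | (~b & ~e))

  (e & c) = 00000101000001010000010100000101
  ~b = 11111111000000001111111100000000
  ~e = 10101010101010101010101010101010
  (~b & ~e) = 10101010000000001010101000000000
  ((e & c) | (~b & ~e)) = 10101111000001011010111100000101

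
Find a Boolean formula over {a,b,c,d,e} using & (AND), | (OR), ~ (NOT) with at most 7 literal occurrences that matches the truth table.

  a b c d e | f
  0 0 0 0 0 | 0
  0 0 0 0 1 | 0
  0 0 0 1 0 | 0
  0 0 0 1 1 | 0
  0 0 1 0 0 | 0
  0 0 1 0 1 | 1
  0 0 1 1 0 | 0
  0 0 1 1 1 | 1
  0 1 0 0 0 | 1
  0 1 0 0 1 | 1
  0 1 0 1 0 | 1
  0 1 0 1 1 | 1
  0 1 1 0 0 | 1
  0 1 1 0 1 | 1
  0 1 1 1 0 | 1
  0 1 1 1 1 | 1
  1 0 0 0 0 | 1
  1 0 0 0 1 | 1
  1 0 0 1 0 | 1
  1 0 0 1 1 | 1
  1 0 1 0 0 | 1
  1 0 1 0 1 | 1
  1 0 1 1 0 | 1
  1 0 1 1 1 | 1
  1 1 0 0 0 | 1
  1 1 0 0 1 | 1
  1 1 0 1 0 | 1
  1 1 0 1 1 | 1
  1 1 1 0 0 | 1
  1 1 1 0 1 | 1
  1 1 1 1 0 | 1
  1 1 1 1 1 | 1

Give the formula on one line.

  (a | e) = 01010101010101011111111111111111
  ((a | e) & c) = 00000101000001010000111100001111
  (a | b) = 00000000111111111111111111111111
  (((a | e) & c) | (a | b)) = 00000101111111111111111111111111

(((a | e) & c) | (a | b))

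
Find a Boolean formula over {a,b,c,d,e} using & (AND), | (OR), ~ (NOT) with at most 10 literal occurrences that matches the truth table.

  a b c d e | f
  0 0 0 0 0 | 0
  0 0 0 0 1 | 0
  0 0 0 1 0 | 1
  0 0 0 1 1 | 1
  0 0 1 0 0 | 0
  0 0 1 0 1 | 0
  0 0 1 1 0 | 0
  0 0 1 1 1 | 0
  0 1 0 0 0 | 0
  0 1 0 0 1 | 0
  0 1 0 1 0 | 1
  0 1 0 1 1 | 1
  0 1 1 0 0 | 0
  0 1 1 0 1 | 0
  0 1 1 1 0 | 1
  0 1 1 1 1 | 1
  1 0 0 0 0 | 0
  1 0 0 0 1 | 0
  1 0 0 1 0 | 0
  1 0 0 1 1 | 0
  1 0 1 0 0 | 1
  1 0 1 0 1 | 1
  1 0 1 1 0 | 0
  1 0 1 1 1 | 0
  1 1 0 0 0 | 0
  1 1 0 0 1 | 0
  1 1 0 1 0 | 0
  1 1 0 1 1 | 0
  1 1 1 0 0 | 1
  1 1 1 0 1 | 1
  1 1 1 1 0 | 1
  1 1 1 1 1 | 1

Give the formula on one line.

  ~a = 11111111111111110000000000000000
  ~e = 10101010101010101010101010101010
  (~a & ~e) = 10101010101010100000000000000000
  (c | (~a & ~e)) = 10101111101011110000111100001111
  (a & (c | (~a & ~e))) = 00000000000000000000111100001111
  (d & ~a) = 00110011001100110000000000000000
  ((a & (c | (~a & ~e))) | (d & ~a)) = 00110011001100110000111100001111
  ~d = 11001100110011001100110011001100
  ~c = 11110000111100001111000011110000
  (~d | ~c) = 11111100111111001111110011111100
  ((~d | ~c) | b) = 11111100111111111111110011111111
  (((a & (c | (~a & ~e))) | (d & ~a)) & ((~d | ~c) | b)) = 00110000001100110000110000001111

(((a & (c | (~a & ~e))) | (d & ~a)) & ((~d | ~c) | b))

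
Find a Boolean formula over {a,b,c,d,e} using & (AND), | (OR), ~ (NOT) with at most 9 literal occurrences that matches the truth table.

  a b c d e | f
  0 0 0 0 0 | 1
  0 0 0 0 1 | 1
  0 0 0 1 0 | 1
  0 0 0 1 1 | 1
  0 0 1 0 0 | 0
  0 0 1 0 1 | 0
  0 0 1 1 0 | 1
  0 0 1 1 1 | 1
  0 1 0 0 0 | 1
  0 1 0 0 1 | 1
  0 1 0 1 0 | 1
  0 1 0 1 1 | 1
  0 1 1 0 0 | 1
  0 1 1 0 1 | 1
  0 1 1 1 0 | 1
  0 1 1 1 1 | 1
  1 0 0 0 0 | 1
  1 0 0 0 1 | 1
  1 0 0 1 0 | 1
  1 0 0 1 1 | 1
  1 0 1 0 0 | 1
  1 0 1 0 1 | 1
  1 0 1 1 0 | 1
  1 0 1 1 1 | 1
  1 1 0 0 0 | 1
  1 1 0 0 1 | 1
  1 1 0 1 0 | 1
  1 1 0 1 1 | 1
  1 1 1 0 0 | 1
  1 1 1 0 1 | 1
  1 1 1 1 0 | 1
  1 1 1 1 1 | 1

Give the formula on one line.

((d | (a | b)) | ((b & a) | ~c))

  (a | b) = 00000000111111111111111111111111
  (d | (a | b)) = 00110011111111111111111111111111
  (b & a) = 00000000000000000000000011111111
  ~c = 11110000111100001111000011110000
  ((b & a) | ~c) = 11110000111100001111000011111111
  ((d | (a | b)) | ((b & a) | ~c)) = 11110011111111111111111111111111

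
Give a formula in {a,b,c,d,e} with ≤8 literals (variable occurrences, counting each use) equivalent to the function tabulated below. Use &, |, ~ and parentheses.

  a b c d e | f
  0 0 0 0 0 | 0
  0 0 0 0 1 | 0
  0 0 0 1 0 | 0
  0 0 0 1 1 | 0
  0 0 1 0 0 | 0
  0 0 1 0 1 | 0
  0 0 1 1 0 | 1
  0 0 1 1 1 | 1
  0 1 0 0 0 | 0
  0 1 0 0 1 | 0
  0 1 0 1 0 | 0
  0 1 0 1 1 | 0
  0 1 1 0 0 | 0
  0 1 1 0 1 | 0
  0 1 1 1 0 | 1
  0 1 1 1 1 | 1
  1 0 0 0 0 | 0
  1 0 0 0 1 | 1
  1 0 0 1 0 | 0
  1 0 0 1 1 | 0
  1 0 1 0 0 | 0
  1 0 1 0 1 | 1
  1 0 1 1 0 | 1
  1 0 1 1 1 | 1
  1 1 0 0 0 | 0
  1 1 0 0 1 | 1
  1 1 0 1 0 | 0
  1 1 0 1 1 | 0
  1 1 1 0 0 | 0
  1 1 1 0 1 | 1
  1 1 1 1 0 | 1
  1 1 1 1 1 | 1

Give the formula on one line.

  (d & c) = 00000011000000110000001100000011
  (d | a) = 00110011001100111111111111111111
  ~d = 11001100110011001100110011001100
  ((d | a) & ~d) = 00000000000000001100110011001100
  (((d | a) & ~d) & e) = 00000000000000000100010001000100
  ((d & c) | (((d | a) & ~d) & e)) = 00000011000000110100011101000111

((d & c) | (((d | a) & ~d) & e))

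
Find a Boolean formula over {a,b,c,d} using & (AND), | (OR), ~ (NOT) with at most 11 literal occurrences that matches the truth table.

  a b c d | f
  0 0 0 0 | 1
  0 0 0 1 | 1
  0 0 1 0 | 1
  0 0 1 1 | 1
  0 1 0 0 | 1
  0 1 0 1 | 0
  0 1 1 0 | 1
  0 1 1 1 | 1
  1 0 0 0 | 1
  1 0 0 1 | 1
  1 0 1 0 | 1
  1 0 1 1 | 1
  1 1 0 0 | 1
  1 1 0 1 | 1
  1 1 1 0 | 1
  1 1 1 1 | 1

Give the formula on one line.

  ~d = 1010101010101010
  (b & ~d) = 0000101000001010
  (a & ~d) = 0000000010101010
  ~b = 1111000011110000
  ((a & ~d) | ~b) = 1111000011111010
  (c & b) = 0000001100000011
  (((a & ~d) | ~b) | (c & b)) = 1111001111111011
  (a | (((a & ~d) | ~b) | (c & b))) = 1111001111111111
  ((b & ~d) | (a | (((a & ~d) | ~b) | (c & b)))) = 1111101111111111

((b & ~d) | (a | (((a & ~d) | ~b) | (c & b))))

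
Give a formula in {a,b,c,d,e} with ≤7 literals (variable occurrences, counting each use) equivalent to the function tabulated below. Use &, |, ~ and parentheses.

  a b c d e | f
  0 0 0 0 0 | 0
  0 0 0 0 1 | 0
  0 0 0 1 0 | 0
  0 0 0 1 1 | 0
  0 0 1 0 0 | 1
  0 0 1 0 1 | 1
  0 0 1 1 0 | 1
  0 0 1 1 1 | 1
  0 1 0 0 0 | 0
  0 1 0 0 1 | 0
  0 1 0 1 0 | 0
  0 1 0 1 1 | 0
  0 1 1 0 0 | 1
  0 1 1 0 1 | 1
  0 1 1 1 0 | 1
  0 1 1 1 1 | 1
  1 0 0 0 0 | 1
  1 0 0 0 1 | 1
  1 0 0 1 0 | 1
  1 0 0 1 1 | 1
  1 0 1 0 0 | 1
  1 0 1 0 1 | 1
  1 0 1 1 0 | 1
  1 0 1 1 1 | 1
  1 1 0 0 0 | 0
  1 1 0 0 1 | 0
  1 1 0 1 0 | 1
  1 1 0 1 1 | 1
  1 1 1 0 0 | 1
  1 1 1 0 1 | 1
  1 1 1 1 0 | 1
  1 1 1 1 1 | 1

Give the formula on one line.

  (c | a) = 00001111000011111111111111111111
  ~b = 11111111000000001111111100000000
  (~b | d) = 11111111001100111111111100110011
  ((c | a) & (~b | d)) = 00001111000000111111111100110011
  (c | ((c | a) & (~b | d))) = 00001111000011111111111100111111

(c | ((c | a) & (~b | d)))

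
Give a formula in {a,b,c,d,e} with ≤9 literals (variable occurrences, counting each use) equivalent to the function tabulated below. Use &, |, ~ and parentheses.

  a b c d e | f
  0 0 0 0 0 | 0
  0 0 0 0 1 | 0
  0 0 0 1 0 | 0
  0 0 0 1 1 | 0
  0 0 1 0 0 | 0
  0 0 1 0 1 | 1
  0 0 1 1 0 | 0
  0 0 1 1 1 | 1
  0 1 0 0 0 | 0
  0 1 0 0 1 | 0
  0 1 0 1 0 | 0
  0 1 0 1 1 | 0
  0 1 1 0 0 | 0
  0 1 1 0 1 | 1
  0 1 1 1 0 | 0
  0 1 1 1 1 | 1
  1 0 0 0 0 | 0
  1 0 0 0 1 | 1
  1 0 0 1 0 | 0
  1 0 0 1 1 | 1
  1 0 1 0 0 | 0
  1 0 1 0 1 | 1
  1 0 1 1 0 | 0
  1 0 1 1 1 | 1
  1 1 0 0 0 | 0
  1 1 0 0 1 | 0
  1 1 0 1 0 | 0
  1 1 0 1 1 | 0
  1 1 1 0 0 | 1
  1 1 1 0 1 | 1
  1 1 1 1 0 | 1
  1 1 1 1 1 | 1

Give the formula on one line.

((c | ((a & ~b) & (e & ~b))) & (e | (b & a)))

  ~b = 11111111000000001111111100000000
  (a & ~b) = 00000000000000001111111100000000
  (e & ~b) = 01010101000000000101010100000000
  ((a & ~b) & (e & ~b)) = 00000000000000000101010100000000
  (c | ((a & ~b) & (e & ~b))) = 00001111000011110101111100001111
  (b & a) = 00000000000000000000000011111111
  (e | (b & a)) = 01010101010101010101010111111111
  ((c | ((a & ~b) & (e & ~b))) & (e | (b & a))) = 00000101000001010101010100001111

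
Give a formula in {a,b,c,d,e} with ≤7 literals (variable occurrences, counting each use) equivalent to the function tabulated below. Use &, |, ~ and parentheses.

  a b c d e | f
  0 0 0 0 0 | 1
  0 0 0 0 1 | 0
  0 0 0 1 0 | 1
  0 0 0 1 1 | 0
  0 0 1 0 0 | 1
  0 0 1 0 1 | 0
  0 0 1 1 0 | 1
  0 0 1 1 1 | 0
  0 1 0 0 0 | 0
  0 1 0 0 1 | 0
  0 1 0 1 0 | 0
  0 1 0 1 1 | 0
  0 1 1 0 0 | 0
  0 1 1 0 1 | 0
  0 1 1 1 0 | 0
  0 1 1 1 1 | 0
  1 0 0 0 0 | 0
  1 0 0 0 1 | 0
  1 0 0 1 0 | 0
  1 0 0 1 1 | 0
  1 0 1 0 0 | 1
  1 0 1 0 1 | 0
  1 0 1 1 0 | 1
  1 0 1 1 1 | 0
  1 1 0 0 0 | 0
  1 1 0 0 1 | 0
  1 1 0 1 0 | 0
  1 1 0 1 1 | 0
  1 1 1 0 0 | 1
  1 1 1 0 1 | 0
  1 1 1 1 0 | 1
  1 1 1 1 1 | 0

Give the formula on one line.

  ~b = 11111111000000001111111100000000
  (~b | a) = 11111111000000001111111111111111
  ~e = 10101010101010101010101010101010
  ~a = 11111111111111110000000000000000
  (c | ~a) = 11111111111111110000111100001111
  (~e & (c | ~a)) = 10101010101010100000101000001010
  ((~b | a) & (~e & (c | ~a))) = 10101010000000000000101000001010

((~b | a) & (~e & (c | ~a)))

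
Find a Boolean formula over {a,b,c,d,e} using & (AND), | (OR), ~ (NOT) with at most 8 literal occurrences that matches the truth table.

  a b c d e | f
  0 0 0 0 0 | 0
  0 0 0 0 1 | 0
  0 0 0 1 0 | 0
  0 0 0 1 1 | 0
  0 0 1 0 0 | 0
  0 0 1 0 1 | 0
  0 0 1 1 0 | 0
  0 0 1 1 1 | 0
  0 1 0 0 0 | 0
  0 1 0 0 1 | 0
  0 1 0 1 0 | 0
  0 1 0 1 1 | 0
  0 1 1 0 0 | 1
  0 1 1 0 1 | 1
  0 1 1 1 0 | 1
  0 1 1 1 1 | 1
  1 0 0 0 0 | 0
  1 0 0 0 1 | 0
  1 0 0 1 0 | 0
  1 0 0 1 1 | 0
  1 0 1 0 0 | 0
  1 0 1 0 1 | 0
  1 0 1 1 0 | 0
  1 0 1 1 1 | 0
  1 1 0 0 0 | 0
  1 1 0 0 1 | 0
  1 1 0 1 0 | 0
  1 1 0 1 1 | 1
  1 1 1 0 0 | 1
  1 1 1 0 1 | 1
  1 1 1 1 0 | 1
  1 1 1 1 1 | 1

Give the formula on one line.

  (b & c) = 00000000000011110000000000001111
  ~d = 11001100110011001100110011001100
  (~d | e) = 11011101110111011101110111011101
  ~c = 11110000111100001111000011110000
  (~c & a) = 00000000000000001111000011110000
  ((~c & a) & b) = 00000000000000000000000011110000
  (d & ((~c & a) & b)) = 00000000000000000000000000110000
  ((~d | e) & (d & ((~c & a) & b))) = 00000000000000000000000000010000
  ((b & c) | ((~d | e) & (d & ((~c & a) & b)))) = 00000000000011110000000000011111

((b & c) | ((~d | e) & (d & ((~c & a) & b))))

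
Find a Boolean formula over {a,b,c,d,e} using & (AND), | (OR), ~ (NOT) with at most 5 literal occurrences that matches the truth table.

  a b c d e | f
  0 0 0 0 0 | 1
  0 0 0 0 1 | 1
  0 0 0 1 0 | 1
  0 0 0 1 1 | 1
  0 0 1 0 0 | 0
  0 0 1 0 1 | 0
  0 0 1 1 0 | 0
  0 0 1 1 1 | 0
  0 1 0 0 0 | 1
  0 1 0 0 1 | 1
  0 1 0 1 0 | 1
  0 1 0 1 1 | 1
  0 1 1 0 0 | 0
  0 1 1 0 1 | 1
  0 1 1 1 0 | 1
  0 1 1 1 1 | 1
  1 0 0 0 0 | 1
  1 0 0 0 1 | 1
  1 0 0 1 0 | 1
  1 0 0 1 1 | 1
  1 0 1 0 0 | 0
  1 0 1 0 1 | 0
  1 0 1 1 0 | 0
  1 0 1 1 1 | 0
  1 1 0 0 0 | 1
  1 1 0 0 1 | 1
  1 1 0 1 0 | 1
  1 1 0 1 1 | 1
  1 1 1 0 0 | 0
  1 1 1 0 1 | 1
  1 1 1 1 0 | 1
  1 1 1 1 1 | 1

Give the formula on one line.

  ~c = 11110000111100001111000011110000
  (d | e) = 01110111011101110111011101110111
  (b & (d | e)) = 00000000011101110000000001110111
  (~c | (b & (d | e))) = 11110000111101111111000011110111

(~c | (b & (d | e)))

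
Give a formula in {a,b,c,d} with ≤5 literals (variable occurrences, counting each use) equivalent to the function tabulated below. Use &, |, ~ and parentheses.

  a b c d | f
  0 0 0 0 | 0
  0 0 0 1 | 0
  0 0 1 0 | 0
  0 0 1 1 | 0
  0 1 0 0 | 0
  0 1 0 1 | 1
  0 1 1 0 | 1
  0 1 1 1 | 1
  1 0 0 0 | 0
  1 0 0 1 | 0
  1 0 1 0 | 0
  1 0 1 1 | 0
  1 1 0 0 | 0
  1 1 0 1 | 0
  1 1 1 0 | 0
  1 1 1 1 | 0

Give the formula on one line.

(b & (~a & (c | (~a & d))))

  ~a = 1111111100000000
  (~a & d) = 0101010100000000
  (c | (~a & d)) = 0111011100110011
  (~a & (c | (~a & d))) = 0111011100000000
  (b & (~a & (c | (~a & d)))) = 0000011100000000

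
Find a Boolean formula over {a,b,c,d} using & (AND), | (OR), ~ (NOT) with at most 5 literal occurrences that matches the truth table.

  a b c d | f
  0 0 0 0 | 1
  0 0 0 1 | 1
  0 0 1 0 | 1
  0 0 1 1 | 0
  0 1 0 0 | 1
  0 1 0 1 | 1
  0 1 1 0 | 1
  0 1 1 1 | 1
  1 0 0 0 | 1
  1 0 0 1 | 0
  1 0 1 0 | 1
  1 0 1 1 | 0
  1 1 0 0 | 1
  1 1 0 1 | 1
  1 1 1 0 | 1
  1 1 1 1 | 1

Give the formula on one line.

((b | ~d) | (~c & ~a))

  ~d = 1010101010101010
  (b | ~d) = 1010111110101111
  ~c = 1100110011001100
  ~a = 1111111100000000
  (~c & ~a) = 1100110000000000
  ((b | ~d) | (~c & ~a)) = 1110111110101111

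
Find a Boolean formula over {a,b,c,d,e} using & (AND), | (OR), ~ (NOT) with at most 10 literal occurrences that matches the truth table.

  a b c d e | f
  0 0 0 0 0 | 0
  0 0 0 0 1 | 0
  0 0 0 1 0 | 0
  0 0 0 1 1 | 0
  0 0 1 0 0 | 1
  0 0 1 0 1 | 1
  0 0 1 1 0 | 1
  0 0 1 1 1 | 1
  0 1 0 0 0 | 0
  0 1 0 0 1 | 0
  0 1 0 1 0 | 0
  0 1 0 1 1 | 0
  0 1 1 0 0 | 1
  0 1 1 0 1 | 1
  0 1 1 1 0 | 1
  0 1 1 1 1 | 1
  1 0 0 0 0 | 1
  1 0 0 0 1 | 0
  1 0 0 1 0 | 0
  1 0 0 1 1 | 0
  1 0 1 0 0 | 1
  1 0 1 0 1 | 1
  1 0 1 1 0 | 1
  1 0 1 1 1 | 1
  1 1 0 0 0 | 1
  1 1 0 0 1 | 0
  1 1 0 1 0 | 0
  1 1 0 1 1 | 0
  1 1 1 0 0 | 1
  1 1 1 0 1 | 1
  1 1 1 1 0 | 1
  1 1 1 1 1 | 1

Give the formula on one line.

(((~d & ~c) & ((a & ~e) | ((b & c) | (e & c)))) | c)

  ~d = 11001100110011001100110011001100
  ~c = 11110000111100001111000011110000
  (~d & ~c) = 11000000110000001100000011000000
  ~e = 10101010101010101010101010101010
  (a & ~e) = 00000000000000001010101010101010
  (b & c) = 00000000000011110000000000001111
  (e & c) = 00000101000001010000010100000101
  ((b & c) | (e & c)) = 00000101000011110000010100001111
  ((a & ~e) | ((b & c) | (e & c))) = 00000101000011111010111110101111
  ((~d & ~c) & ((a & ~e) | ((b & c) | (e & c)))) = 00000000000000001000000010000000
  (((~d & ~c) & ((a & ~e) | ((b & c) | (e & c)))) | c) = 00001111000011111000111110001111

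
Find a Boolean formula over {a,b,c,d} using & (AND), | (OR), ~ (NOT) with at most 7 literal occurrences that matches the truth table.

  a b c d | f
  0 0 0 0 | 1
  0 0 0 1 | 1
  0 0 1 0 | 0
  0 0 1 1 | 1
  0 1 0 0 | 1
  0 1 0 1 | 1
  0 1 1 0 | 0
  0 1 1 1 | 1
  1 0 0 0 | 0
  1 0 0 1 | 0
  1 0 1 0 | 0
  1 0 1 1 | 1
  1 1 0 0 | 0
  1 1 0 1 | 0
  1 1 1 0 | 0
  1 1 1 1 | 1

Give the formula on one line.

  ~a = 1111111100000000
  (~a | c) = 1111111100110011
  (b | c) = 0011111100111111
  ((b | c) & d) = 0001010100010101
  ~c = 1100110011001100
  (~a & ~c) = 1100110000000000
  (((b | c) & d) | (~a & ~c)) = 1101110100010101
  ((~a | c) & (((b | c) & d) | (~a & ~c))) = 1101110100010001

((~a | c) & (((b | c) & d) | (~a & ~c)))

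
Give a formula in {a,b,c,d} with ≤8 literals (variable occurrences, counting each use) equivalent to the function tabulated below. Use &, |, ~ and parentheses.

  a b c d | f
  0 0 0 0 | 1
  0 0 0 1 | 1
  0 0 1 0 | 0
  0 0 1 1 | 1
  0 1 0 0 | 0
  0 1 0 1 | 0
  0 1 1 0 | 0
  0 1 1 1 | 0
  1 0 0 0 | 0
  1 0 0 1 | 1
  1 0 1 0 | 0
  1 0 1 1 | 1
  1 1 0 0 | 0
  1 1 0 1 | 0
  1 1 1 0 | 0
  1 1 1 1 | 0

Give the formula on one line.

  ~a = 1111111100000000
  (~a | d) = 1111111101010101
  (b | (~a | d)) = 1111111101011111
  (b | d) = 0101111101011111
  ~c = 1100110011001100
  ((b | d) | ~c) = 1101111111011111
  ~b = 1111000011110000
  (((b | d) | ~c) & ~b) = 1101000011010000
  ((b | (~a | d)) & (((b | d) | ~c) & ~b)) = 1101000001010000

((b | (~a | d)) & (((b | d) | ~c) & ~b))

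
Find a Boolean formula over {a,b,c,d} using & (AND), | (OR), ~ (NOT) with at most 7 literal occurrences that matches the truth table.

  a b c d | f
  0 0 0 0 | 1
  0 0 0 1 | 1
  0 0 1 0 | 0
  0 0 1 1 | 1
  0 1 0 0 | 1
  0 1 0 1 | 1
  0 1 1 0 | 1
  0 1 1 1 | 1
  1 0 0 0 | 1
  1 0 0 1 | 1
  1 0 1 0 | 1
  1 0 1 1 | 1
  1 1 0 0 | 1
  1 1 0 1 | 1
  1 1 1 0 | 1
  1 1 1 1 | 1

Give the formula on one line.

(((d & ~a) | (b & ~d)) | ((a & c) | ~c))

  ~a = 1111111100000000
  (d & ~a) = 0101010100000000
  ~d = 1010101010101010
  (b & ~d) = 0000101000001010
  ((d & ~a) | (b & ~d)) = 0101111100001010
  (a & c) = 0000000000110011
  ~c = 1100110011001100
  ((a & c) | ~c) = 1100110011111111
  (((d & ~a) | (b & ~d)) | ((a & c) | ~c)) = 1101111111111111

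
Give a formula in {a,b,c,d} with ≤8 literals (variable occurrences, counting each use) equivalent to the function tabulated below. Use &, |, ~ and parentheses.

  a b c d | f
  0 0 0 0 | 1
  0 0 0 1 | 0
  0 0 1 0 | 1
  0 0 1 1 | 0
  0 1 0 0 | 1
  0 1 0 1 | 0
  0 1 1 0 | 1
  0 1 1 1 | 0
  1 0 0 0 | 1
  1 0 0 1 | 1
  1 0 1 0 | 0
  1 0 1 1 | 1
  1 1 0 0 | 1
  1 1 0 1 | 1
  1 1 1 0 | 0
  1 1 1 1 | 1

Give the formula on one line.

  ~c = 1100110011001100
  ~a = 1111111100000000
  (~c | ~a) = 1111111111001100
  ((~c | ~a) | d) = 1111111111011101
  ~d = 1010101010101010
  (a | ~d) = 1010101011111111
  (((~c | ~a) | d) & (a | ~d)) = 1010101011011101

(((~c | ~a) | d) & (a | ~d))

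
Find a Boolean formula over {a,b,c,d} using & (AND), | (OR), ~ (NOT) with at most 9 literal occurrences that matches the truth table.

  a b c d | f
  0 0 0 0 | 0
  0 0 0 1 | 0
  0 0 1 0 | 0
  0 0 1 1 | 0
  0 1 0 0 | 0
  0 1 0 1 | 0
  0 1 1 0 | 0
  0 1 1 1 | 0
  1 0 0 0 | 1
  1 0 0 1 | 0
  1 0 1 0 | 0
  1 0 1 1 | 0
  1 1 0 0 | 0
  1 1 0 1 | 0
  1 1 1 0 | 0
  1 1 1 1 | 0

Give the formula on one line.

  ~b = 1111000011110000
  ~c = 1100110011001100
  (~b & ~c) = 1100000011000000
  ~d = 1010101010101010
  ((~b & ~c) & ~d) = 1000000010000000
  (~c & a) = 0000000011001100
  (~d & (~c & a)) = 0000000010001000
  (((~b & ~c) & ~d) & (~d & (~c & a))) = 0000000010000000

(((~b & ~c) & ~d) & (~d & (~c & a)))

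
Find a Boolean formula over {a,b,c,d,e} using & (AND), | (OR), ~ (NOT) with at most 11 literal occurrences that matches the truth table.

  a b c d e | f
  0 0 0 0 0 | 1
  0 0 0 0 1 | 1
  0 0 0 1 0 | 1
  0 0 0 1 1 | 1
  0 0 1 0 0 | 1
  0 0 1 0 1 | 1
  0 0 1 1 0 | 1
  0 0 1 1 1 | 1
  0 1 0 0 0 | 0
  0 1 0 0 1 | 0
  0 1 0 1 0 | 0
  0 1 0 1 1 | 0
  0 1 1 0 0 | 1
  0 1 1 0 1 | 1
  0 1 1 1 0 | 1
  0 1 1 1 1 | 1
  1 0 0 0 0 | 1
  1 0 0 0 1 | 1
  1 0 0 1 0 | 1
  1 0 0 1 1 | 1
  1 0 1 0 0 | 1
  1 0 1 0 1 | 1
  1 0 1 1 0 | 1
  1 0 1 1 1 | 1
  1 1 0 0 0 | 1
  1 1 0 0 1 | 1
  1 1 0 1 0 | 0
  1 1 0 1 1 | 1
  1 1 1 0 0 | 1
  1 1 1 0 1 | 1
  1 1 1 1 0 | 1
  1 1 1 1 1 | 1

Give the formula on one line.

(~b | ((c & ~b) | ((c & b) | (a & (e | ~d)))))

  ~b = 11111111000000001111111100000000
  (c & ~b) = 00001111000000000000111100000000
  (c & b) = 00000000000011110000000000001111
  ~d = 11001100110011001100110011001100
  (e | ~d) = 11011101110111011101110111011101
  (a & (e | ~d)) = 00000000000000001101110111011101
  ((c & b) | (a & (e | ~d))) = 00000000000011111101110111011111
  ((c & ~b) | ((c & b) | (a & (e | ~d)))) = 00001111000011111101111111011111
  (~b | ((c & ~b) | ((c & b) | (a & (e | ~d))))) = 11111111000011111111111111011111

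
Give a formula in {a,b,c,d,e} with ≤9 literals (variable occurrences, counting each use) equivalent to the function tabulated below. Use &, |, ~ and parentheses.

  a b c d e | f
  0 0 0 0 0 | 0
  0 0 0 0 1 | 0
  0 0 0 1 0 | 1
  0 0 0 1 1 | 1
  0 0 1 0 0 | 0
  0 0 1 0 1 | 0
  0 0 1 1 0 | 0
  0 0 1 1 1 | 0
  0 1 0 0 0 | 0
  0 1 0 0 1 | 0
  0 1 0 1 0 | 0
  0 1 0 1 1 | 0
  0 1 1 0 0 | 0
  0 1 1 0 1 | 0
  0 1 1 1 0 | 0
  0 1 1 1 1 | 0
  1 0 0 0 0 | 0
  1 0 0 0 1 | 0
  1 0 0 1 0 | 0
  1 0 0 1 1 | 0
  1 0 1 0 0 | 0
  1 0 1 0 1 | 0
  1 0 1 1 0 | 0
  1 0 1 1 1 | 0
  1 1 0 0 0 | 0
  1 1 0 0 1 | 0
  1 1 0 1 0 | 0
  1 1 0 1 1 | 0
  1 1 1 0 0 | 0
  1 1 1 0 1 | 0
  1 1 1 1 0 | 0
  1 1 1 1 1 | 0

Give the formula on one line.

  ~a = 11111111111111110000000000000000
  (d & ~a) = 00110011001100110000000000000000
  ~c = 11110000111100001111000011110000
  (~c | d) = 11110011111100111111001111110011
  ~b = 11111111000000001111111100000000
  ((~c | d) & ~b) = 11110011000000001111001100000000
  (((~c | d) & ~b) & ~c) = 11110000000000001111000000000000
  (a | (((~c | d) & ~b) & ~c)) = 11110000000000001111111111111111
  ((d & ~a) & (a | (((~c | d) & ~b) & ~c))) = 00110000000000000000000000000000

((d & ~a) & (a | (((~c | d) & ~b) & ~c)))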